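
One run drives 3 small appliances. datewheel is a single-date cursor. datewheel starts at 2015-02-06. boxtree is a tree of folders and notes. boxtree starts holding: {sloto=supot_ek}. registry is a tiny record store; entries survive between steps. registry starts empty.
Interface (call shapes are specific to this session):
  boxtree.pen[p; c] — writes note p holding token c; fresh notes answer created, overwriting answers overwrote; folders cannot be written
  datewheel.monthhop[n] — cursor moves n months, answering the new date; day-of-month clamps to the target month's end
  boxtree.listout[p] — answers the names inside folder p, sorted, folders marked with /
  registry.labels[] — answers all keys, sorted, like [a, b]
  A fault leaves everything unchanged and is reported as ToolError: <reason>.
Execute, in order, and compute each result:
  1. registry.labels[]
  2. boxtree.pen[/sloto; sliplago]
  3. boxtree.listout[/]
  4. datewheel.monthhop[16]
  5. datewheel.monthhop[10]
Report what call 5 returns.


Answer: 2017-04-06

Derivation:
// registry.labels() == []
// boxtree.pen(p=/sloto, c=sliplago) == overwrote
// boxtree.listout(p=/) == [sloto]
// datewheel.monthhop(n=16) == 2016-06-06
// datewheel.monthhop(n=10) == 2017-04-06


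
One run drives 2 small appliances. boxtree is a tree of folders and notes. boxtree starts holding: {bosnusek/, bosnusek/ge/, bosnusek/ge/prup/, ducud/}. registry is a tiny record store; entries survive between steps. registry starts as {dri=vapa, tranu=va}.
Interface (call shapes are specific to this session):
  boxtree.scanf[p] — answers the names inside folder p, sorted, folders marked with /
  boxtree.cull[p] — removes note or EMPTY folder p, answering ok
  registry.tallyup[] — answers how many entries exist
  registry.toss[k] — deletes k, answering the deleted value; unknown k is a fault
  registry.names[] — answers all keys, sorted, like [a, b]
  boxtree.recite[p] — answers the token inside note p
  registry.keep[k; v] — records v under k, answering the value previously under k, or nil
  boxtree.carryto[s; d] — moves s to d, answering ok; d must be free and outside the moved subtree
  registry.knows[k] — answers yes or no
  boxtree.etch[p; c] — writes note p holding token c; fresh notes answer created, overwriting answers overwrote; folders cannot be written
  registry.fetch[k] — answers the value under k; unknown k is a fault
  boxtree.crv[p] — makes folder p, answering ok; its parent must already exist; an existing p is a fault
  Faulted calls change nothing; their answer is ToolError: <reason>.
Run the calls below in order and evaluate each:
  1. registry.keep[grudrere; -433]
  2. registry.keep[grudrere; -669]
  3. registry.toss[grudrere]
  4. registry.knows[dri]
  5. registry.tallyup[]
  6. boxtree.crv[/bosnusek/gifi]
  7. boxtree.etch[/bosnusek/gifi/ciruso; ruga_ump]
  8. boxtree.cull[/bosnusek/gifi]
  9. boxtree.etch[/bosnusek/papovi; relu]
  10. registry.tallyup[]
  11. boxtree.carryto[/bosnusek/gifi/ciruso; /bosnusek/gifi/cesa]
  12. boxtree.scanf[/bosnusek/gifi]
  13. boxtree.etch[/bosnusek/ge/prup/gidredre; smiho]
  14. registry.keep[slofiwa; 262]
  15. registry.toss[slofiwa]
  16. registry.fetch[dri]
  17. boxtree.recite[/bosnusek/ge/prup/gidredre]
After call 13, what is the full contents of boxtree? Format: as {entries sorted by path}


Using registry.keep with k→grudrere, v→-433, which returns nil.
Invoking registry.keep with k→grudrere, v→-669, and observe -433.
I call registry.toss with k→grudrere, which returns -669.
I invoke registry.knows with k→dri, → yes.
Calling registry.tallyup, and see 2.
I use boxtree.crv with p→/bosnusek/gifi: ok.
I call boxtree.etch with p→/bosnusek/gifi/ciruso, c→ruga_ump, giving created.
I use boxtree.cull with p→/bosnusek/gifi, giving ToolError: not empty.
I run boxtree.etch with p→/bosnusek/papovi, c→relu, which returns created.
I try registry.tallyup, → 2.
Next I call boxtree.carryto with s→/bosnusek/gifi/ciruso, d→/bosnusek/gifi/cesa, and see ok.
Using boxtree.scanf with p→/bosnusek/gifi, and get [cesa].
Next I call boxtree.etch with p→/bosnusek/ge/prup/gidredre, c→smiho, → created.
Next I call registry.keep with k→slofiwa, v→262, giving nil.
I run registry.toss with k→slofiwa, and observe 262.
I run registry.fetch with k→dri, — result: vapa.
Next I call boxtree.recite with p→/bosnusek/ge/prup/gidredre, — result: smiho.

Answer: {bosnusek/, bosnusek/ge/, bosnusek/ge/prup/, bosnusek/ge/prup/gidredre=smiho, bosnusek/gifi/, bosnusek/gifi/cesa=ruga_ump, bosnusek/papovi=relu, ducud/}


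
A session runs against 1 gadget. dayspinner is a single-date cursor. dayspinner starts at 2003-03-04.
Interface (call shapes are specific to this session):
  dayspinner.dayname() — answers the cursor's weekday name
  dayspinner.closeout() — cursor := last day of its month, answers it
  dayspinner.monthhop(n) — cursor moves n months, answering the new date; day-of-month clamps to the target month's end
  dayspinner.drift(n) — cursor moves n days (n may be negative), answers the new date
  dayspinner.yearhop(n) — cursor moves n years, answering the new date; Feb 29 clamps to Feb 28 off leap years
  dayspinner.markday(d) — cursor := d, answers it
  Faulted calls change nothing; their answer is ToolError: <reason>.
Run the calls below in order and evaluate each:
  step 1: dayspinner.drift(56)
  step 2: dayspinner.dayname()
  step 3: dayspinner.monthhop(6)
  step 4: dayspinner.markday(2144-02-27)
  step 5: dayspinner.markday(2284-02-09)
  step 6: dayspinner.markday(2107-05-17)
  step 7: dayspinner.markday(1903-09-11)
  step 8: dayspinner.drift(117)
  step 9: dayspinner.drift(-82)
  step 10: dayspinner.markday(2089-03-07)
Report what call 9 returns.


Answer: 1903-10-16

Derivation:
;; 1. dayspinner.drift(n='56') : 2003-04-29
;; 2. dayspinner.dayname() : Tuesday
;; 3. dayspinner.monthhop(n='6') : 2003-10-29
;; 4. dayspinner.markday(d='2144-02-27') : 2144-02-27
;; 5. dayspinner.markday(d='2284-02-09') : 2284-02-09
;; 6. dayspinner.markday(d='2107-05-17') : 2107-05-17
;; 7. dayspinner.markday(d='1903-09-11') : 1903-09-11
;; 8. dayspinner.drift(n='117') : 1904-01-06
;; 9. dayspinner.drift(n='-82') : 1903-10-16
;; 10. dayspinner.markday(d='2089-03-07') : 2089-03-07


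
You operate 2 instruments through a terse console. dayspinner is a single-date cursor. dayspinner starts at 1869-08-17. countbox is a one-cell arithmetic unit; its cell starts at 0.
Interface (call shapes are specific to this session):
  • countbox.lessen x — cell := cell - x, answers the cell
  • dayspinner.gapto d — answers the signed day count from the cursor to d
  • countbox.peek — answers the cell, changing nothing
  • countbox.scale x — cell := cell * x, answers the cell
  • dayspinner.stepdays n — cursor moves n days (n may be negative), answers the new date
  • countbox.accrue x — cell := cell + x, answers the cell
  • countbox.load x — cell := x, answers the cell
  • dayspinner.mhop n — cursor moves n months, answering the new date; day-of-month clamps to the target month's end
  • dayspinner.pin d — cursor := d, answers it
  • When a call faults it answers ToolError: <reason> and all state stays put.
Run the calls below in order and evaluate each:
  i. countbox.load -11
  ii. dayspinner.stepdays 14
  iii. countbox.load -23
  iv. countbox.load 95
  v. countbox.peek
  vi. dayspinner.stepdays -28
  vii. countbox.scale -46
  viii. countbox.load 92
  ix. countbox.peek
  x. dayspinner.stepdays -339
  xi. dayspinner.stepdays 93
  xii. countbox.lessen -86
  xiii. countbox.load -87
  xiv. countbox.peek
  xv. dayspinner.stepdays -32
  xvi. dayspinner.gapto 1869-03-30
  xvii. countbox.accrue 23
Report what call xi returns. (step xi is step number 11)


Answer: 1868-11-30

Derivation:
Invoking countbox.load using x=-11, and get -11.
I call dayspinner.stepdays using n=14, giving 1869-08-31.
I try countbox.load using x=-23, and get -23.
Calling countbox.load using x=95, and see 95.
Then countbox.peek(), and observe 95.
Then dayspinner.stepdays using n=-28, and get 1869-08-03.
Next I call countbox.scale using x=-46: -4370.
Invoking countbox.load using x=92, and see 92.
Next I call countbox.peek, giving 92.
Now I run dayspinner.stepdays using n=-339, and see 1868-08-29.
I invoke dayspinner.stepdays using n=93: 1868-11-30.
Invoking countbox.lessen using x=-86, and see 178.
Using countbox.load using x=-87, and get -87.
I invoke countbox.peek, — result: -87.
Then dayspinner.stepdays using n=-32, and see 1868-10-29.
I call dayspinner.gapto using d=1869-03-30, which returns 152.
I invoke countbox.accrue using x=23, and observe -64.


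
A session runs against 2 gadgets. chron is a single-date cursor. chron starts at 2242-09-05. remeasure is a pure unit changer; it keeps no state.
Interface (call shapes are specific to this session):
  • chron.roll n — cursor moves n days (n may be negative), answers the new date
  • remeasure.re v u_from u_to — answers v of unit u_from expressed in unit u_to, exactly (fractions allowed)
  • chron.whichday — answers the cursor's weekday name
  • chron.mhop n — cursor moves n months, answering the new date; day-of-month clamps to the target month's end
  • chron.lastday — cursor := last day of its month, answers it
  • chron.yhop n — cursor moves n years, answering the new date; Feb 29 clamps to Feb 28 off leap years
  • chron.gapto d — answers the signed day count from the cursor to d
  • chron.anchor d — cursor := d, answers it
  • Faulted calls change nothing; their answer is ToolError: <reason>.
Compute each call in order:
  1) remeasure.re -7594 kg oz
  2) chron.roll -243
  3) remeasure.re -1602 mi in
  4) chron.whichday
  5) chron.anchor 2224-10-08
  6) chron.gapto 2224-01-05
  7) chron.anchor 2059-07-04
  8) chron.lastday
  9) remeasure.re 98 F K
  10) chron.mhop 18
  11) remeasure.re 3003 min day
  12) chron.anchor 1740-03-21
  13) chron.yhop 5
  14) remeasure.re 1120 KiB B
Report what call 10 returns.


Answer: 2061-01-31

Derivation:
% remeasure.re v=-7594 u_from=kg u_to=oz
:: -12150400000000/45359237
% chron.roll n=-243
:: 2242-01-05
% remeasure.re v=-1602 u_from=mi u_to=in
:: -101502720
% chron.whichday
:: Wednesday
% chron.anchor d=2224-10-08
:: 2224-10-08
% chron.gapto d=2224-01-05
:: -277
% chron.anchor d=2059-07-04
:: 2059-07-04
% chron.lastday
:: 2059-07-31
% remeasure.re v=98 u_from=F u_to=K
:: 18589/60
% chron.mhop n=18
:: 2061-01-31
% remeasure.re v=3003 u_from=min u_to=day
:: 1001/480
% chron.anchor d=1740-03-21
:: 1740-03-21
% chron.yhop n=5
:: 1745-03-21
% remeasure.re v=1120 u_from=KiB u_to=B
:: 1146880


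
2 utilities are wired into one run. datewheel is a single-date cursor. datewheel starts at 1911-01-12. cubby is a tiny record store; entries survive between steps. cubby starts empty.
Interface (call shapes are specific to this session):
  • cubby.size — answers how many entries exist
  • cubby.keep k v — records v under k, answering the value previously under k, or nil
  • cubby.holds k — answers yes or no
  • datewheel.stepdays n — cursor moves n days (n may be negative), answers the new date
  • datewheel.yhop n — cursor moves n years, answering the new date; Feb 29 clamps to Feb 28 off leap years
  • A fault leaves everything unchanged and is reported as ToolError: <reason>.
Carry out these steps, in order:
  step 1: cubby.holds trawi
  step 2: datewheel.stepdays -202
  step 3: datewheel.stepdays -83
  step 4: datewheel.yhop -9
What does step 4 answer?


Answer: 1901-04-02

Derivation:
Calling cubby.holds passing k→trawi, yielding no.
I run datewheel.stepdays passing n→-202, and see 1910-06-24.
I invoke datewheel.stepdays passing n→-83, and observe 1910-04-02.
Invoking datewheel.yhop passing n→-9, and observe 1901-04-02.


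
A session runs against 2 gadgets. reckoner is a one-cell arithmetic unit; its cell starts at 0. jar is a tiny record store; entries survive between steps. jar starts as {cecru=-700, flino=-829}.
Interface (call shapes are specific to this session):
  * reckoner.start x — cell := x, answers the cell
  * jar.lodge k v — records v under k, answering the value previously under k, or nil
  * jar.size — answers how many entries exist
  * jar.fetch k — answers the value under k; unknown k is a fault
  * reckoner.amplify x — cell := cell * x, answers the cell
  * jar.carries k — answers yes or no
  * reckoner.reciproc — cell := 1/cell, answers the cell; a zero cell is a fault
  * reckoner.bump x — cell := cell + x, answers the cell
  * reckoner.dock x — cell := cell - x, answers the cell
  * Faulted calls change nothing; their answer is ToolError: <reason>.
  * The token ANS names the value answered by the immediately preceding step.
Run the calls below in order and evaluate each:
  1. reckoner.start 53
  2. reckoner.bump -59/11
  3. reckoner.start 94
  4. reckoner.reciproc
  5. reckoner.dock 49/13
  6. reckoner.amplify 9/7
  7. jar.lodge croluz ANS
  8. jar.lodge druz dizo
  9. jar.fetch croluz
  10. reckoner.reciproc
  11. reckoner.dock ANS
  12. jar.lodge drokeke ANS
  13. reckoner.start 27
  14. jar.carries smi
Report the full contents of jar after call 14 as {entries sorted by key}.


I invoke start on 53: 53.
I call bump on -59/11, and see 524/11.
I try start on 94, which returns 94.
I use reciproc, giving 1/94.
Then dock on 49/13, — result: -4593/1222.
I use amplify on 9/7, → -41337/8554.
Using lodge on croluz, ANS, → nil.
I invoke lodge on druz, dizo, and observe nil.
Calling fetch on croluz, which returns -41337/8554.
Using reciproc(), giving -8554/41337.
Now I run dock on ANS: 0.
Now I run lodge on drokeke, ANS: nil.
Next I call start on 27, yielding 27.
Invoking carries on smi, — result: no.

Answer: {cecru=-700, croluz=-41337/8554, drokeke=0, druz=dizo, flino=-829}


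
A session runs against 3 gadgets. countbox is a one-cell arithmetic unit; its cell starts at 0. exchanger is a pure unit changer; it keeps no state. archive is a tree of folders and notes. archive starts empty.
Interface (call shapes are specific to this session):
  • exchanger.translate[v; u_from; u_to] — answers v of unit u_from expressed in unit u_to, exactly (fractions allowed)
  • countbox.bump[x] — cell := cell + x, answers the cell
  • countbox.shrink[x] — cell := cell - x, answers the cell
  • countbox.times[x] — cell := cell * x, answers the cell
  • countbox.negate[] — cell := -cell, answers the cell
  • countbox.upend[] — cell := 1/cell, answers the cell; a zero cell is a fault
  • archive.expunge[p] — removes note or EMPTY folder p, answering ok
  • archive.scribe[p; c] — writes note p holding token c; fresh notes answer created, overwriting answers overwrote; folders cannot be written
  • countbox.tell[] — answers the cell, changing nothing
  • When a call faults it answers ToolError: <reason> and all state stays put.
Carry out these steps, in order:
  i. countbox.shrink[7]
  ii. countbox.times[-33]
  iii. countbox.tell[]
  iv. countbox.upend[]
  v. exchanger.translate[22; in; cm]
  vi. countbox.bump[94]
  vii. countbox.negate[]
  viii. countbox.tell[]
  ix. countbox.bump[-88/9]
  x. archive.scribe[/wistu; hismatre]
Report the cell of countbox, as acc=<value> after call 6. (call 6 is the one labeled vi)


Step: countbox.shrink[x: 7]
Result: -7
Step: countbox.times[x: -33]
Result: 231
Step: countbox.tell[]
Result: 231
Step: countbox.upend[]
Result: 1/231
Step: exchanger.translate[v: 22; u_from: in; u_to: cm]
Result: 1397/25
Step: countbox.bump[x: 94]
Result: 21715/231
Step: countbox.negate[]
Result: -21715/231
Step: countbox.tell[]
Result: -21715/231
Step: countbox.bump[x: -88/9]
Result: -71921/693
Step: archive.scribe[p: /wistu; c: hismatre]
Result: created

Answer: acc=21715/231


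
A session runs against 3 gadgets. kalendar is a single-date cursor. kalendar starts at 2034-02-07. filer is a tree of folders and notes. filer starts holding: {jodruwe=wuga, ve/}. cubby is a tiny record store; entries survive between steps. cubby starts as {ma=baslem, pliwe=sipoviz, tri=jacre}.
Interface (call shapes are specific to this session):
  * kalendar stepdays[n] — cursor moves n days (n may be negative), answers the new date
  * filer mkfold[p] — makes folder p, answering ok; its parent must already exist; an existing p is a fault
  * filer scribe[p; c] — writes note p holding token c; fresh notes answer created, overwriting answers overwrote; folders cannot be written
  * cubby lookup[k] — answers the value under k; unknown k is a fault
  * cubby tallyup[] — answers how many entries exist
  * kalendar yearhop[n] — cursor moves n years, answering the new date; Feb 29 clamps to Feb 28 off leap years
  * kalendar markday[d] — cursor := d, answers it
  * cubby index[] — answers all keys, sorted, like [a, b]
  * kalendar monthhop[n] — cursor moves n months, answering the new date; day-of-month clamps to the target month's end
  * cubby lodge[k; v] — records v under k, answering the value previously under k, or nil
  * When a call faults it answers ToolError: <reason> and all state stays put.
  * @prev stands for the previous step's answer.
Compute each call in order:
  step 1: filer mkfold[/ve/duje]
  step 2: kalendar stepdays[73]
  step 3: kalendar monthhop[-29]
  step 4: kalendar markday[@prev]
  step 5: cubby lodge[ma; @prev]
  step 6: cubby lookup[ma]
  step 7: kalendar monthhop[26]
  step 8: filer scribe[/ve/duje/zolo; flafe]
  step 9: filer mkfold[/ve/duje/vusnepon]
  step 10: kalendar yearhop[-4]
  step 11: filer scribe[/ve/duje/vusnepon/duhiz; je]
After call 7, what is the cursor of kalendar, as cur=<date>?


Answer: cur=2034-01-21

Derivation:
% filer mkfold /ve/duje
  ok
% kalendar stepdays 73
  2034-04-21
% kalendar monthhop -29
  2031-11-21
% kalendar markday @prev
  2031-11-21
% cubby lodge ma @prev
  baslem
% cubby lookup ma
  2031-11-21
% kalendar monthhop 26
  2034-01-21
% filer scribe /ve/duje/zolo flafe
  created
% filer mkfold /ve/duje/vusnepon
  ok
% kalendar yearhop -4
  2030-01-21
% filer scribe /ve/duje/vusnepon/duhiz je
  created


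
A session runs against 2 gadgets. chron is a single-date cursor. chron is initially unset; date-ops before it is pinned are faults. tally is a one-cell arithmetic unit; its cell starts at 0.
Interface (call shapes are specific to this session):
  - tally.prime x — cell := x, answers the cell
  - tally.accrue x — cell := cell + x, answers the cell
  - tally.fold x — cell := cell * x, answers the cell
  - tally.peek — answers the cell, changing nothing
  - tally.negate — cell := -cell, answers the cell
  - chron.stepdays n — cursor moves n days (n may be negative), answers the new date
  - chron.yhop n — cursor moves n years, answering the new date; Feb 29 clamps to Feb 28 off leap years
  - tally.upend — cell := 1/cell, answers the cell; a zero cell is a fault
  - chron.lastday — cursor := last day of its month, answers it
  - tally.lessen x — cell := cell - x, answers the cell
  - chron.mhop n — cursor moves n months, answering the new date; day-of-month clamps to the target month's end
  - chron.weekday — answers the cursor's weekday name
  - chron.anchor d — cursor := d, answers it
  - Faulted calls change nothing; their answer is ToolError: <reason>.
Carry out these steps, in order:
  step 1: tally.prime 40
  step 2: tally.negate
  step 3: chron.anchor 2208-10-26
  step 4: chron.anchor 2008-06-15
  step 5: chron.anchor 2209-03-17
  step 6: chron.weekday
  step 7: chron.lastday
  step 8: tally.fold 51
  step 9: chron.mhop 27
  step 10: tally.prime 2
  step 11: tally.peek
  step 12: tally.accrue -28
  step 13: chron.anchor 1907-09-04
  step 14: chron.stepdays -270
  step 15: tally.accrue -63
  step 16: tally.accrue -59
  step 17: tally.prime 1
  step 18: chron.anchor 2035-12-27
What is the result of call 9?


Answer: 2211-06-30

Derivation:
→ tally.prime(x='40')
← 40
→ tally.negate()
← -40
→ chron.anchor(d='2208-10-26')
← 2208-10-26
→ chron.anchor(d='2008-06-15')
← 2008-06-15
→ chron.anchor(d='2209-03-17')
← 2209-03-17
→ chron.weekday()
← Friday
→ chron.lastday()
← 2209-03-31
→ tally.fold(x='51')
← -2040
→ chron.mhop(n='27')
← 2211-06-30
→ tally.prime(x='2')
← 2
→ tally.peek()
← 2
→ tally.accrue(x='-28')
← -26
→ chron.anchor(d='1907-09-04')
← 1907-09-04
→ chron.stepdays(n='-270')
← 1906-12-08
→ tally.accrue(x='-63')
← -89
→ tally.accrue(x='-59')
← -148
→ tally.prime(x='1')
← 1
→ chron.anchor(d='2035-12-27')
← 2035-12-27


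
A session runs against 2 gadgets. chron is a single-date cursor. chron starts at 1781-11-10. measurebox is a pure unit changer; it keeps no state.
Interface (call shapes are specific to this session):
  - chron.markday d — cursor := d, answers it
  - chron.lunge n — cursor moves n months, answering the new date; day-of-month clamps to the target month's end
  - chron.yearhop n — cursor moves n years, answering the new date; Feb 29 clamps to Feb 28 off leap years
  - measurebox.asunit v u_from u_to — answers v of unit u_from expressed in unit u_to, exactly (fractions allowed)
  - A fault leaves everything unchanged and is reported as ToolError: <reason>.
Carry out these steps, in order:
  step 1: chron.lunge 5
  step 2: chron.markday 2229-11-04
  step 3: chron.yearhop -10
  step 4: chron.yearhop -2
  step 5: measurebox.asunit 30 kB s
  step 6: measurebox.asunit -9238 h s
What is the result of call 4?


Answer: 2217-11-04

Derivation:
>>> chron.lunge n=5
[out] 1782-04-10
>>> chron.markday d=2229-11-04
[out] 2229-11-04
>>> chron.yearhop n=-10
[out] 2219-11-04
>>> chron.yearhop n=-2
[out] 2217-11-04
>>> measurebox.asunit v=30 u_from=kB u_to=s
[out] ToolError: incompatible units
>>> measurebox.asunit v=-9238 u_from=h u_to=s
[out] -33256800


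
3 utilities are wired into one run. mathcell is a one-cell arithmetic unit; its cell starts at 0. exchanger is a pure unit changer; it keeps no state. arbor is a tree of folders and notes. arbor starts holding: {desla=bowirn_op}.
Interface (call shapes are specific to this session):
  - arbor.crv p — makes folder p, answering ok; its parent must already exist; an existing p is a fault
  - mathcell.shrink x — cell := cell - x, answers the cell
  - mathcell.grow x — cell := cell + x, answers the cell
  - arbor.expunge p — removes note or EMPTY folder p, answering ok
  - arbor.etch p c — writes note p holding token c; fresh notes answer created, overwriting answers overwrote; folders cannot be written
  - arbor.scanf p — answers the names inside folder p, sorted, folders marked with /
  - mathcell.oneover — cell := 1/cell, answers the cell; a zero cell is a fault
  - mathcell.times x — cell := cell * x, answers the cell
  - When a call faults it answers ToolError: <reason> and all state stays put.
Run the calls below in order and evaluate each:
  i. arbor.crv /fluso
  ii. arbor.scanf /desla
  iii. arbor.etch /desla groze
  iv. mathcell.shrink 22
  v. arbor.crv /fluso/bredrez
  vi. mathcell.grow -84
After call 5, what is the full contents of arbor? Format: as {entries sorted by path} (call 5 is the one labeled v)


Act: arbor.crv[/fluso]
Obs: ok
Act: arbor.scanf[/desla]
Obs: ToolError: not a directory
Act: arbor.etch[/desla; groze]
Obs: overwrote
Act: mathcell.shrink[22]
Obs: -22
Act: arbor.crv[/fluso/bredrez]
Obs: ok
Act: mathcell.grow[-84]
Obs: -106

Answer: {desla=groze, fluso/, fluso/bredrez/}


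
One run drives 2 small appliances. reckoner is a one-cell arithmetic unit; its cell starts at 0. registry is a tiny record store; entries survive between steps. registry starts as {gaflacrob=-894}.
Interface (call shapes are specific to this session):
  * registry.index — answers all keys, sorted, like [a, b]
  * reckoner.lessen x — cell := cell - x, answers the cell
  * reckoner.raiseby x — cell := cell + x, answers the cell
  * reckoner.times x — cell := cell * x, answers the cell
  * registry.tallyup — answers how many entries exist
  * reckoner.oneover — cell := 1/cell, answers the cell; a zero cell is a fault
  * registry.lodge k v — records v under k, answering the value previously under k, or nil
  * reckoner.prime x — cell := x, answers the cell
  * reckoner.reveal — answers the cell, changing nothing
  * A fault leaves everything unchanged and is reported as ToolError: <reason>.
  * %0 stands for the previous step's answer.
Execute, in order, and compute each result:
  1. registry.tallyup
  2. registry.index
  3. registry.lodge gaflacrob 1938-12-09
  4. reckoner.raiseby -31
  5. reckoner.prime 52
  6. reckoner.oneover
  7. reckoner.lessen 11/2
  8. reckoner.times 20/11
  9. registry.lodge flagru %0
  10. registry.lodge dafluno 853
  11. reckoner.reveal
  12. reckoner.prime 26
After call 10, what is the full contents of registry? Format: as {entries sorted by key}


Answer: {dafluno=853, flagru=-1425/143, gaflacrob=1938-12-09}

Derivation:
Then registry.tallyup, and see 1.
Using registry.index(), and observe [gaflacrob].
Using registry.lodge using k→gaflacrob, v→1938-12-09, and see -894.
Calling reckoner.raiseby using x→-31, and observe -31.
I use reckoner.prime using x→52, and see 52.
I use reckoner.oneover, yielding 1/52.
I use reckoner.lessen using x→11/2, and get -285/52.
I call reckoner.times using x→20/11, and see -1425/143.
Next I call registry.lodge using k→flagru, v→%0, and get nil.
I call registry.lodge using k→dafluno, v→853, giving nil.
I call reckoner.reveal, — result: -1425/143.
I use reckoner.prime using x→26, giving 26.


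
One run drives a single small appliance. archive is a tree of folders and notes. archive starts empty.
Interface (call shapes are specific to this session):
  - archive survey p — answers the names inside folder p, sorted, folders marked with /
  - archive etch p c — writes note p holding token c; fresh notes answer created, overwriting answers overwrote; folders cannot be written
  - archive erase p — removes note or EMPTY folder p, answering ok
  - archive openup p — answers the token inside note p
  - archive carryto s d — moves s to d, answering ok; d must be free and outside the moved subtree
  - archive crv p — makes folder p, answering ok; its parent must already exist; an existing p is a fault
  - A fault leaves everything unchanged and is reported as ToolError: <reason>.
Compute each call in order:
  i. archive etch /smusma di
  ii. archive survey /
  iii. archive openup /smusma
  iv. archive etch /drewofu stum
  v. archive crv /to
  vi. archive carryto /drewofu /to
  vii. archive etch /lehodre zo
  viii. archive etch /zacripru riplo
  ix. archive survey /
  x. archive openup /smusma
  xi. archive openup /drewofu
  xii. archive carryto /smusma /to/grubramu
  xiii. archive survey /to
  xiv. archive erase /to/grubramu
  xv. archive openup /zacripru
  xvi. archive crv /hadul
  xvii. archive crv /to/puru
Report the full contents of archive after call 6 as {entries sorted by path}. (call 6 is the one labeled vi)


~$ archive etch p→/smusma c→di
:: created
~$ archive survey p→/
:: [smusma]
~$ archive openup p→/smusma
:: di
~$ archive etch p→/drewofu c→stum
:: created
~$ archive crv p→/to
:: ok
~$ archive carryto s→/drewofu d→/to
:: ToolError: exists
~$ archive etch p→/lehodre c→zo
:: created
~$ archive etch p→/zacripru c→riplo
:: created
~$ archive survey p→/
:: [drewofu, lehodre, smusma, to/, zacripru]
~$ archive openup p→/smusma
:: di
~$ archive openup p→/drewofu
:: stum
~$ archive carryto s→/smusma d→/to/grubramu
:: ok
~$ archive survey p→/to
:: [grubramu]
~$ archive erase p→/to/grubramu
:: ok
~$ archive openup p→/zacripru
:: riplo
~$ archive crv p→/hadul
:: ok
~$ archive crv p→/to/puru
:: ok

Answer: {drewofu=stum, smusma=di, to/}


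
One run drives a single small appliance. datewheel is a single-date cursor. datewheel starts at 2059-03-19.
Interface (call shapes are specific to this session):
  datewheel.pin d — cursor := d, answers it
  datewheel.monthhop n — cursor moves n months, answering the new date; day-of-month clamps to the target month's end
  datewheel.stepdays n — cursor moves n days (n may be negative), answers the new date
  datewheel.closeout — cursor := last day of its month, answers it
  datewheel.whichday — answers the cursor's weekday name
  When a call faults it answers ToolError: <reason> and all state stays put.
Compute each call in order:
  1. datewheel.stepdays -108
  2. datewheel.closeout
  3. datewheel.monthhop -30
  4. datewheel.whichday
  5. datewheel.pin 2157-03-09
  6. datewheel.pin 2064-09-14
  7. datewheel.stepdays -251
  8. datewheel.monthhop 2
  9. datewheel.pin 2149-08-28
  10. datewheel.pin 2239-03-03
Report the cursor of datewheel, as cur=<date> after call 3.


[in] datewheel.stepdays n='-108'
[out] 2058-12-01
[in] datewheel.closeout
[out] 2058-12-31
[in] datewheel.monthhop n='-30'
[out] 2056-06-30
[in] datewheel.whichday
[out] Friday
[in] datewheel.pin d='2157-03-09'
[out] 2157-03-09
[in] datewheel.pin d='2064-09-14'
[out] 2064-09-14
[in] datewheel.stepdays n='-251'
[out] 2064-01-07
[in] datewheel.monthhop n='2'
[out] 2064-03-07
[in] datewheel.pin d='2149-08-28'
[out] 2149-08-28
[in] datewheel.pin d='2239-03-03'
[out] 2239-03-03

Answer: cur=2056-06-30


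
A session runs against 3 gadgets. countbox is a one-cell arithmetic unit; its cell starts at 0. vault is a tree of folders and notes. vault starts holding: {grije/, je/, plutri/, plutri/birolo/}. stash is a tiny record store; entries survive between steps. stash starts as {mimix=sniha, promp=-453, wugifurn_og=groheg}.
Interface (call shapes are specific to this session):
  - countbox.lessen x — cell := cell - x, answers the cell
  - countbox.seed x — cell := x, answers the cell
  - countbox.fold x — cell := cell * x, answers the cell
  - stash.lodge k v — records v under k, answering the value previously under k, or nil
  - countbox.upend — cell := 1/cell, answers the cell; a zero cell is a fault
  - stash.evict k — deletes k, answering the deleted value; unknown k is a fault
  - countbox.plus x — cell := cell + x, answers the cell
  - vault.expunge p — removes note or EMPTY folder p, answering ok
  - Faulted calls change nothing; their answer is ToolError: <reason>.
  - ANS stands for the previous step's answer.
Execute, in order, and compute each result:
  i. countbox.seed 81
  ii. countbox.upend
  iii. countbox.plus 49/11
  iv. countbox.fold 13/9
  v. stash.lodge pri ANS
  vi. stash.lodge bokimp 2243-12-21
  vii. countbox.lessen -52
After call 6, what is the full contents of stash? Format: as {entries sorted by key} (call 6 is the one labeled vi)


Now I run countbox.seed passing x=81, and observe 81.
Using countbox.upend(), — result: 1/81.
I try countbox.plus passing x=49/11, and get 3980/891.
I call countbox.fold passing x=13/9, → 51740/8019.
Calling stash.lodge passing k=pri, v=ANS, and observe nil.
Invoking stash.lodge passing k=bokimp, v=2243-12-21, and see nil.
I call countbox.lessen passing x=-52, — result: 468728/8019.

Answer: {bokimp=2243-12-21, mimix=sniha, pri=51740/8019, promp=-453, wugifurn_og=groheg}


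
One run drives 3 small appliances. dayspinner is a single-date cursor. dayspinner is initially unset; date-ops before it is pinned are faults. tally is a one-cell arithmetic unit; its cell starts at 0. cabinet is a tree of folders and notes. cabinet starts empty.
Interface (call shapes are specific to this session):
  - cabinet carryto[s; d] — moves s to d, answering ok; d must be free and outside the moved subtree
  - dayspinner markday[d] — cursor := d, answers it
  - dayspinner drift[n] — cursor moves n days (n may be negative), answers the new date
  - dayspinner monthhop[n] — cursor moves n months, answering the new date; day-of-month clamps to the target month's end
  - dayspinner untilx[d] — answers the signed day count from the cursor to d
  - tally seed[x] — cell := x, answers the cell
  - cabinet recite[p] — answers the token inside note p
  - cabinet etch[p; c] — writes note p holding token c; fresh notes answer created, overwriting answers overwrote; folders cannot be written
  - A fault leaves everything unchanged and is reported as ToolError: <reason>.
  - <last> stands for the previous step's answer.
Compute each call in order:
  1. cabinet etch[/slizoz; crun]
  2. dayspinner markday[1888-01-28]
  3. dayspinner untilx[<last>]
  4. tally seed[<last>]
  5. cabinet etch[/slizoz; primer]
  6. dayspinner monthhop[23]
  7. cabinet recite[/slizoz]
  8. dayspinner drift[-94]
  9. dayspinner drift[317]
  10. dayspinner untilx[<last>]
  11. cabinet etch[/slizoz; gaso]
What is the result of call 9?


[in] cabinet etch p='/slizoz' c='crun'
= created
[in] dayspinner markday d='1888-01-28'
= 1888-01-28
[in] dayspinner untilx d='<last>'
= 0
[in] tally seed x='<last>'
= 0
[in] cabinet etch p='/slizoz' c='primer'
= overwrote
[in] dayspinner monthhop n='23'
= 1889-12-28
[in] cabinet recite p='/slizoz'
= primer
[in] dayspinner drift n='-94'
= 1889-09-25
[in] dayspinner drift n='317'
= 1890-08-08
[in] dayspinner untilx d='<last>'
= 0
[in] cabinet etch p='/slizoz' c='gaso'
= overwrote

Answer: 1890-08-08


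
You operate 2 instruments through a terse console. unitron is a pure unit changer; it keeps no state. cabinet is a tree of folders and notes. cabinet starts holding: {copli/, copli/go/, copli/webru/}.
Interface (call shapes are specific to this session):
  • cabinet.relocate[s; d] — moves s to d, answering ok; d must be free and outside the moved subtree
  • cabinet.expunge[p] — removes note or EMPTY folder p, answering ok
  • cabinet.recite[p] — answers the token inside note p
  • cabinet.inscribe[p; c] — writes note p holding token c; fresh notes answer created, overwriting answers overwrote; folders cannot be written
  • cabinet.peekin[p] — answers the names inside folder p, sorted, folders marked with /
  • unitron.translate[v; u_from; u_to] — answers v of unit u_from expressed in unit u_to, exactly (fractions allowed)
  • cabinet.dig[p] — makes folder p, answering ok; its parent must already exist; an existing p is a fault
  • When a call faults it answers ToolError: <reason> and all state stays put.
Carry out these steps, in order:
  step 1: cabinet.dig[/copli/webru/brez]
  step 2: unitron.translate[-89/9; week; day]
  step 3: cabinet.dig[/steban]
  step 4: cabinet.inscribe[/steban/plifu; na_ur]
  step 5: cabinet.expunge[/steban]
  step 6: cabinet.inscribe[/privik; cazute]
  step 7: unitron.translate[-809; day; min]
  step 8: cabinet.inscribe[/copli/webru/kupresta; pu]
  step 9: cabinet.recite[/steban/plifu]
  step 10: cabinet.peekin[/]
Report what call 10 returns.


I call cabinet.dig with p→/copli/webru/brez: ok.
I try unitron.translate with v→-89/9, u_from→week, u_to→day, yielding -623/9.
Invoking cabinet.dig with p→/steban, → ok.
Invoking cabinet.inscribe with p→/steban/plifu, c→na_ur, and get created.
I run cabinet.expunge with p→/steban, → ToolError: not empty.
Next I call cabinet.inscribe with p→/privik, c→cazute, — result: created.
Invoking unitron.translate with v→-809, u_from→day, u_to→min, giving -1164960.
I try cabinet.inscribe with p→/copli/webru/kupresta, c→pu, yielding created.
Calling cabinet.recite with p→/steban/plifu, and get na_ur.
I try cabinet.peekin with p→/, and get [copli/, privik, steban/].

Answer: [copli/, privik, steban/]


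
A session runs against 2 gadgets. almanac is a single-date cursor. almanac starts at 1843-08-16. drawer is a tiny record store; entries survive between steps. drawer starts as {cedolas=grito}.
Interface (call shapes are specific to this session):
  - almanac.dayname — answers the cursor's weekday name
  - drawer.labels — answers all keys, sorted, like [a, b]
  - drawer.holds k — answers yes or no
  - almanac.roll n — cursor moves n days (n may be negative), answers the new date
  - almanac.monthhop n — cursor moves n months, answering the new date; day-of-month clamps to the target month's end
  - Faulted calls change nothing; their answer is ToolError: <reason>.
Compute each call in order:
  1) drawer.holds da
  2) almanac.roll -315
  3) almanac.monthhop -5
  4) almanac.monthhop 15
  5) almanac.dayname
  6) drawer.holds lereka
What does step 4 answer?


I invoke drawer.holds using k='da', which returns no.
I invoke almanac.roll using n='-315', giving 1842-10-05.
I run almanac.monthhop using n='-5', → 1842-05-05.
Using almanac.monthhop using n='15', which returns 1843-08-05.
I call almanac.dayname, → Saturday.
Now I run drawer.holds using k='lereka', yielding no.

Answer: 1843-08-05


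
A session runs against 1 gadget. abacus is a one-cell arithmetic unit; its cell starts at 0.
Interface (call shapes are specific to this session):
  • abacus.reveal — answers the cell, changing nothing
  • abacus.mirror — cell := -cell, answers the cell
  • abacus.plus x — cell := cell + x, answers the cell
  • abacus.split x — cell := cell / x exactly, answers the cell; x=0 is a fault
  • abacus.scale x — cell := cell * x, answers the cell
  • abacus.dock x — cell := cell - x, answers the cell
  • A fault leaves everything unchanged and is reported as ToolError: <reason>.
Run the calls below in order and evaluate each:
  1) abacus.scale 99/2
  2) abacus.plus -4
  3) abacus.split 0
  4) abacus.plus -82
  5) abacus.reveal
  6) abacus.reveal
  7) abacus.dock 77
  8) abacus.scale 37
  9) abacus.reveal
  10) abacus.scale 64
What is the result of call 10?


Answer: -385984

Derivation:
% scale x: 99/2
  0
% plus x: -4
  -4
% split x: 0
  ToolError: division by zero
% plus x: -82
  -86
% reveal
  -86
% reveal
  -86
% dock x: 77
  -163
% scale x: 37
  -6031
% reveal
  -6031
% scale x: 64
  -385984


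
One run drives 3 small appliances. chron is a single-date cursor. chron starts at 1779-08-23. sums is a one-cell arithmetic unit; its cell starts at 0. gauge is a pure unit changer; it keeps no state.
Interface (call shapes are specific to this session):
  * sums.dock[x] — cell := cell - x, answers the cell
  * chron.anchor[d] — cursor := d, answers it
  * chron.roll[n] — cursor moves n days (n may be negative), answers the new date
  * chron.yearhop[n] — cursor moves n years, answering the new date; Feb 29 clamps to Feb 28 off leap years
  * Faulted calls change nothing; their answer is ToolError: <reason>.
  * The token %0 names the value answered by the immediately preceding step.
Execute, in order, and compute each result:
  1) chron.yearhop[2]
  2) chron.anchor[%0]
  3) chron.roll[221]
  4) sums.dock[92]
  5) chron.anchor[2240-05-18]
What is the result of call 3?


Answer: 1782-04-01

Derivation:
-- chron.yearhop(2) => 1781-08-23
-- chron.anchor(%0) => 1781-08-23
-- chron.roll(221) => 1782-04-01
-- sums.dock(92) => -92
-- chron.anchor(2240-05-18) => 2240-05-18


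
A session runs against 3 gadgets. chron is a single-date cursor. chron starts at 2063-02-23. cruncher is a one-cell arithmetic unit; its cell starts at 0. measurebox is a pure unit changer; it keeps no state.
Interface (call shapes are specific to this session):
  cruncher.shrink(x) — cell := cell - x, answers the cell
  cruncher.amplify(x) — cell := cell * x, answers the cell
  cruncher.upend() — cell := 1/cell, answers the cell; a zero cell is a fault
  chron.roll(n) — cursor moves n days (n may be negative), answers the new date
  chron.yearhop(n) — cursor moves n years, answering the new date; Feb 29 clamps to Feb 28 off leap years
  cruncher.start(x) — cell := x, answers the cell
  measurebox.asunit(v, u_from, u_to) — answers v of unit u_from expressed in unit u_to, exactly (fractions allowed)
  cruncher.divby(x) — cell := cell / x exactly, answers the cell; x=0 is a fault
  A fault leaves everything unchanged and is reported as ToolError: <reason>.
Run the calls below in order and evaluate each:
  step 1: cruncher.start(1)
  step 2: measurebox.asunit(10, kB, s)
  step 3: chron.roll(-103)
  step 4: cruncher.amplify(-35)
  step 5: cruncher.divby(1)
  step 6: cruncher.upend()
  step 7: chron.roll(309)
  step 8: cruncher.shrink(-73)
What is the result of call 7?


Answer: 2063-09-17

Derivation:
Do: start[x: 1]
See: 1
Do: asunit[v: 10; u_from: kB; u_to: s]
See: ToolError: incompatible units
Do: roll[n: -103]
See: 2062-11-12
Do: amplify[x: -35]
See: -35
Do: divby[x: 1]
See: -35
Do: upend[]
See: -1/35
Do: roll[n: 309]
See: 2063-09-17
Do: shrink[x: -73]
See: 2554/35
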